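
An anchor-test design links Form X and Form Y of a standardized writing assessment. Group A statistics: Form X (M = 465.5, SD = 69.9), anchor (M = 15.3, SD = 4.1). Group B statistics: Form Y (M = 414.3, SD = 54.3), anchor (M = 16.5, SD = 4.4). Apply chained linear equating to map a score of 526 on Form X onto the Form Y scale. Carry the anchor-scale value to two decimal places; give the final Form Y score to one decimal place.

443.3

Form X → anchor (Group A): v = (4.1/69.9)(526 − 465.5) + 15.3 = 18.85
anchor → Form Y (Group B): y = (54.3/4.4)(18.85 − 16.5) + 414.3 = 443.3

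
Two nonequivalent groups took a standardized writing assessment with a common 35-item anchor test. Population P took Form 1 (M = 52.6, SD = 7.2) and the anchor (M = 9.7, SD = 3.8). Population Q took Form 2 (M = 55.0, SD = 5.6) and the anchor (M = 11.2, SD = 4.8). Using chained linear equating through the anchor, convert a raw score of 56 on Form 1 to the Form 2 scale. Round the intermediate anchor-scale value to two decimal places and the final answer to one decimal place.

Form 1 → anchor (Population P): v = (3.8/7.2)(56 − 52.6) + 9.7 = 11.49
anchor → Form 2 (Population Q): y = (5.6/4.8)(11.49 − 11.2) + 55.0 = 55.3

55.3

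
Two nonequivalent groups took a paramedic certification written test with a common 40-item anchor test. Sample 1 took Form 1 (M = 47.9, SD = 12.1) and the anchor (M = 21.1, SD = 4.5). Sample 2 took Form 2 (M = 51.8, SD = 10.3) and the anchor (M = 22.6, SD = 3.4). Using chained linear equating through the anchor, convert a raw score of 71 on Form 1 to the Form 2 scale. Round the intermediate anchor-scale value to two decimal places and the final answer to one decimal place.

73.3

Form 1 → anchor (Sample 1): v = (4.5/12.1)(71 − 47.9) + 21.1 = 29.69
anchor → Form 2 (Sample 2): y = (10.3/3.4)(29.69 − 22.6) + 51.8 = 73.3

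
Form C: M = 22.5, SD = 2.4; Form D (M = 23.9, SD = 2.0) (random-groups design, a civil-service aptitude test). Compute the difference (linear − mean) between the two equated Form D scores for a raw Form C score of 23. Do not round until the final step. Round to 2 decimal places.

-0.08

Mean-equated: 23 + (23.9 − 22.5) = 24.40
Linear-equated: (2.0/2.4)(23 − 22.5) + 23.9 = 24.317
Difference = 24.317 − 24.40 = -0.08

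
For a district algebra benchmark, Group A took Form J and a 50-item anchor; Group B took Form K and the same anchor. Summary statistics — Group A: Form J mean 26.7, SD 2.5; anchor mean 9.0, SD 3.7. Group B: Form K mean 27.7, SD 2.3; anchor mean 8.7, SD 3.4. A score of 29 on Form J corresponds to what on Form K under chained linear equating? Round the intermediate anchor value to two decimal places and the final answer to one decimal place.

30.2

Form J → anchor (Group A): v = (3.7/2.5)(29 − 26.7) + 9.0 = 12.40
anchor → Form K (Group B): y = (2.3/3.4)(12.40 − 8.7) + 27.7 = 30.2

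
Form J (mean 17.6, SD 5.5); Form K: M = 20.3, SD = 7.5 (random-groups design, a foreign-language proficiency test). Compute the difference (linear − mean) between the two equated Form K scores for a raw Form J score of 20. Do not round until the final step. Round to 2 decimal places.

Mean-equated: 20 + (20.3 − 17.6) = 22.70
Linear-equated: (7.5/5.5)(20 − 17.6) + 20.3 = 23.573
Difference = 23.573 − 22.70 = 0.87

0.87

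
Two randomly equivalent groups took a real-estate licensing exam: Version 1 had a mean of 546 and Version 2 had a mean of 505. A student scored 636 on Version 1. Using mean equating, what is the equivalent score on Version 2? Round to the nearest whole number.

595

Mean equating: y = x + (M_Y − M_X) = 636 + (505 − 546) = 595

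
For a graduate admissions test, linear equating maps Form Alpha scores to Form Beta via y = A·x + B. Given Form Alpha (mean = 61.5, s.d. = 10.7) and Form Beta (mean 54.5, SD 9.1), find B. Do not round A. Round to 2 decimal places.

2.20

A = SD_Y / SD_X = 9.1 / 10.7 = 0.850467
B = M_Y − A·M_X = 54.5 − 0.850467 × 61.5 = 2.20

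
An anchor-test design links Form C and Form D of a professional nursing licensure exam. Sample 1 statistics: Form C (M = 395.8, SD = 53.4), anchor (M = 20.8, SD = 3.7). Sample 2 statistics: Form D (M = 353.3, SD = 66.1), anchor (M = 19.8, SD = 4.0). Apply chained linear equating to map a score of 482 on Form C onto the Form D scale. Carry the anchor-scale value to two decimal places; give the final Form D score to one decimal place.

Form C → anchor (Sample 1): v = (3.7/53.4)(482 − 395.8) + 20.8 = 26.77
anchor → Form D (Sample 2): y = (66.1/4.0)(26.77 − 19.8) + 353.3 = 468.5

468.5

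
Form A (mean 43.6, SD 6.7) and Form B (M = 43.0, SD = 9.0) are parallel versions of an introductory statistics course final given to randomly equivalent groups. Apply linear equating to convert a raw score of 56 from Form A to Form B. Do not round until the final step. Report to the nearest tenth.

59.7

Linear equating: y = (SD_Y/SD_X)(x − M_X) + M_Y
y = (9.0/6.7)(56 − 43.6) + 43.0
y = 1.343284 × 12.4 + 43.0 = 16.6567 + 43.0 = 59.7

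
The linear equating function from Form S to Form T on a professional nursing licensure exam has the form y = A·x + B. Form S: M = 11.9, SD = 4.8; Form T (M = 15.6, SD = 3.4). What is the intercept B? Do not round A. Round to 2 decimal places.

7.17

A = SD_Y / SD_X = 3.4 / 4.8 = 0.708333
B = M_Y − A·M_X = 15.6 − 0.708333 × 11.9 = 7.17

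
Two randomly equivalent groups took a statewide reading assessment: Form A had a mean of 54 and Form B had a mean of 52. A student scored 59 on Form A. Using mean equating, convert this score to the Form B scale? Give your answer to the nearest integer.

Mean equating: y = x + (M_Y − M_X) = 59 + (52 − 54) = 57

57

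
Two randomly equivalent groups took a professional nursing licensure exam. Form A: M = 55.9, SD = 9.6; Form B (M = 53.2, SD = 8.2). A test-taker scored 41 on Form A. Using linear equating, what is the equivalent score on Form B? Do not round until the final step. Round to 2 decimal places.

40.47

Linear equating: y = (SD_Y/SD_X)(x − M_X) + M_Y
y = (8.2/9.6)(41 − 55.9) + 53.2
y = 0.854167 × -14.9 + 53.2 = -12.7271 + 53.2 = 40.47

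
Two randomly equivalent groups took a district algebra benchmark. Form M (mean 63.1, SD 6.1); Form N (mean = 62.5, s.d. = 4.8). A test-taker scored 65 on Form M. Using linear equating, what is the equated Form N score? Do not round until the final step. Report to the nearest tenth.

64.0

Linear equating: y = (SD_Y/SD_X)(x − M_X) + M_Y
y = (4.8/6.1)(65 − 63.1) + 62.5
y = 0.786885 × 1.9 + 62.5 = 1.4951 + 62.5 = 64.0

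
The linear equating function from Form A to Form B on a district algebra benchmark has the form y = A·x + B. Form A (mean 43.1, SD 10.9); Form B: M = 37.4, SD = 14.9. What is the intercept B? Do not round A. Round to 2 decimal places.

-21.52

A = SD_Y / SD_X = 14.9 / 10.9 = 1.366972
B = M_Y − A·M_X = 37.4 − 1.366972 × 43.1 = -21.52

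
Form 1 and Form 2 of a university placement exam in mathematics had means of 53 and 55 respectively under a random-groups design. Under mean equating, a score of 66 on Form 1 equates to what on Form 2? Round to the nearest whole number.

68

Mean equating: y = x + (M_Y − M_X) = 66 + (55 − 53) = 68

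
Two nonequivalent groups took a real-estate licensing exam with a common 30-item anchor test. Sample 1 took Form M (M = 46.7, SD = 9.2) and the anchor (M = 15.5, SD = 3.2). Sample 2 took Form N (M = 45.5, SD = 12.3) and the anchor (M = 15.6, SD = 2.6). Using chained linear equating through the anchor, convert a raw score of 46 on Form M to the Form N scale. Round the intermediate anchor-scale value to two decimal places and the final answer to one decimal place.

Form M → anchor (Sample 1): v = (3.2/9.2)(46 − 46.7) + 15.5 = 15.26
anchor → Form N (Sample 2): y = (12.3/2.6)(15.26 − 15.6) + 45.5 = 43.9

43.9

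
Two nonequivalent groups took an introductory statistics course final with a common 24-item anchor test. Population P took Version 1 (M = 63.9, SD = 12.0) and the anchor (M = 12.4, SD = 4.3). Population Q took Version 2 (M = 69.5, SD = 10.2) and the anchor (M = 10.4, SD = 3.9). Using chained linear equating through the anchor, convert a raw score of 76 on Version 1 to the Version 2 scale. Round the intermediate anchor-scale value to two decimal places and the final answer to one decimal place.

86.1

Version 1 → anchor (Population P): v = (4.3/12.0)(76 − 63.9) + 12.4 = 16.74
anchor → Version 2 (Population Q): y = (10.2/3.9)(16.74 − 10.4) + 69.5 = 86.1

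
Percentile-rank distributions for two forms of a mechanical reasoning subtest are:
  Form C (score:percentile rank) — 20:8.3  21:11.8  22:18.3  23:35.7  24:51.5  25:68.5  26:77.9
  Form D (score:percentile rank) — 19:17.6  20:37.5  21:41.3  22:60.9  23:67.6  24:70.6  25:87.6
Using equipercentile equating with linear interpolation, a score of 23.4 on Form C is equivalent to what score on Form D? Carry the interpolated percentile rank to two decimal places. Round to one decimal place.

PR of 23.4 on Form C: 35.7 + (23.4 − 23)/(24 − 23) × (51.5 − 35.7) = 42.02
On Form D, PR 42.02 falls between score 21 (PR 41.3) and 22 (PR 60.9).
Interpolate: 21 + (42.02 − 41.3)/(60.9 − 41.3) × (22 − 21) = 21.0

21.0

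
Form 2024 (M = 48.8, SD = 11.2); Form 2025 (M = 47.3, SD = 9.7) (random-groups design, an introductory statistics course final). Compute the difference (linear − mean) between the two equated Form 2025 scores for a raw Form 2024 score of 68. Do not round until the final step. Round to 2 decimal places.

-2.57

Mean-equated: 68 + (47.3 − 48.8) = 66.50
Linear-equated: (9.7/11.2)(68 − 48.8) + 47.3 = 63.929
Difference = 63.929 − 66.50 = -2.57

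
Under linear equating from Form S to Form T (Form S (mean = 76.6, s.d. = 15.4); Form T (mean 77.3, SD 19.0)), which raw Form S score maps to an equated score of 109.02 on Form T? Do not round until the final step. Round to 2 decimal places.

Invert y = (SD_Y/SD_X)(x − M_X) + M_Y:
x = (SD_X/SD_Y)(y − M_Y) + M_X = (15.4/19.0)(109.02 − 77.3) + 76.6
x = 0.810526 × 31.720 + 76.6 = 102.31

102.31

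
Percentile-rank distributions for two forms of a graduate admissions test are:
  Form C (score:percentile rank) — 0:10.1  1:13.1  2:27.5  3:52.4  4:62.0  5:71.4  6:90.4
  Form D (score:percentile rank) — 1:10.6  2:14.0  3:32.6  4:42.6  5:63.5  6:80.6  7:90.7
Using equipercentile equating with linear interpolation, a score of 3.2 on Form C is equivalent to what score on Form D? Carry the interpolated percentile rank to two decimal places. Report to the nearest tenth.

PR of 3.2 on Form C: 52.4 + (3.2 − 3)/(4 − 3) × (62.0 − 52.4) = 54.32
On Form D, PR 54.32 falls between score 4 (PR 42.6) and 5 (PR 63.5).
Interpolate: 4 + (54.32 − 42.6)/(63.5 − 42.6) × (5 − 4) = 4.6

4.6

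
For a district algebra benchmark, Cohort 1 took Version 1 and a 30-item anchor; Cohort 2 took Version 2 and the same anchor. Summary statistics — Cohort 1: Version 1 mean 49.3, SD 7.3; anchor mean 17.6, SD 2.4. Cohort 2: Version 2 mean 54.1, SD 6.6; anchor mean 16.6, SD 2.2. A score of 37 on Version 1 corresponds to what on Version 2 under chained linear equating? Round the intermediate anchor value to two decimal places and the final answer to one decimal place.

45.0

Version 1 → anchor (Cohort 1): v = (2.4/7.3)(37 − 49.3) + 17.6 = 13.56
anchor → Version 2 (Cohort 2): y = (6.6/2.2)(13.56 − 16.6) + 54.1 = 45.0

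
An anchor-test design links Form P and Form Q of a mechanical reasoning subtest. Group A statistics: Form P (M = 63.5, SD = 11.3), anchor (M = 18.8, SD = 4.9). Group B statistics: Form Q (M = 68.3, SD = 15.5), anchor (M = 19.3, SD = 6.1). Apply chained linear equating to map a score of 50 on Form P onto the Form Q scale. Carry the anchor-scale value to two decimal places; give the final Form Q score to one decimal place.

52.2

Form P → anchor (Group A): v = (4.9/11.3)(50 − 63.5) + 18.8 = 12.95
anchor → Form Q (Group B): y = (15.5/6.1)(12.95 − 19.3) + 68.3 = 52.2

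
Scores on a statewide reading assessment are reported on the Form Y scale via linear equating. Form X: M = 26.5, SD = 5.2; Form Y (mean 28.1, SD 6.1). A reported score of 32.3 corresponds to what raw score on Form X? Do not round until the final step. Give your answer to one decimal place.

30.1

Invert y = (SD_Y/SD_X)(x − M_X) + M_Y:
x = (SD_X/SD_Y)(y − M_Y) + M_X = (5.2/6.1)(32.3 − 28.1) + 26.5
x = 0.852459 × 4.200 + 26.5 = 30.1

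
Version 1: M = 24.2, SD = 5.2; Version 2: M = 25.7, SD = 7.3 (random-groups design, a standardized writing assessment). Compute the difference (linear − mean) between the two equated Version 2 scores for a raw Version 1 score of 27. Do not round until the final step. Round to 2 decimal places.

Mean-equated: 27 + (25.7 − 24.2) = 28.50
Linear-equated: (7.3/5.2)(27 − 24.2) + 25.7 = 29.631
Difference = 29.631 − 28.50 = 1.13

1.13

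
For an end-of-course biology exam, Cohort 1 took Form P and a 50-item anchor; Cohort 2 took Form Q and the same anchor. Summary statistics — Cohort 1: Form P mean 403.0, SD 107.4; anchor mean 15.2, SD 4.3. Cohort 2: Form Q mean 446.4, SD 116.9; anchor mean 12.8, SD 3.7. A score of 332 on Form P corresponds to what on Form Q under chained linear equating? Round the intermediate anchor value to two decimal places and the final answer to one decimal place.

Form P → anchor (Cohort 1): v = (4.3/107.4)(332 − 403.0) + 15.2 = 12.36
anchor → Form Q (Cohort 2): y = (116.9/3.7)(12.36 − 12.8) + 446.4 = 432.5

432.5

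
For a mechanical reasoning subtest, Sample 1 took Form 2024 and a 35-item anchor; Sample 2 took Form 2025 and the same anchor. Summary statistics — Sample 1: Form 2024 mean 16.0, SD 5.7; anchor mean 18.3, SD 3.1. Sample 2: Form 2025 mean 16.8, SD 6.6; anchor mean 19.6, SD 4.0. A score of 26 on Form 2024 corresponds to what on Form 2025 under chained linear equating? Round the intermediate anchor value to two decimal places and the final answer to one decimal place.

23.6

Form 2024 → anchor (Sample 1): v = (3.1/5.7)(26 − 16.0) + 18.3 = 23.74
anchor → Form 2025 (Sample 2): y = (6.6/4.0)(23.74 − 19.6) + 16.8 = 23.6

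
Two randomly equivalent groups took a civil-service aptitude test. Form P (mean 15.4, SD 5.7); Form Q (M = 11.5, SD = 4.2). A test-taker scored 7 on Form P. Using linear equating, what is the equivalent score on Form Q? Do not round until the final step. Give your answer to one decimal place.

Linear equating: y = (SD_Y/SD_X)(x − M_X) + M_Y
y = (4.2/5.7)(7 − 15.4) + 11.5
y = 0.736842 × -8.4 + 11.5 = -6.1895 + 11.5 = 5.3

5.3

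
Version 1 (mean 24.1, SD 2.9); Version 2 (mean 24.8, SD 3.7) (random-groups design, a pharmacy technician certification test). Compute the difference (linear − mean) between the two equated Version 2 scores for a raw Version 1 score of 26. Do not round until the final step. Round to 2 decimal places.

0.52

Mean-equated: 26 + (24.8 − 24.1) = 26.70
Linear-equated: (3.7/2.9)(26 − 24.1) + 24.8 = 27.224
Difference = 27.224 − 26.70 = 0.52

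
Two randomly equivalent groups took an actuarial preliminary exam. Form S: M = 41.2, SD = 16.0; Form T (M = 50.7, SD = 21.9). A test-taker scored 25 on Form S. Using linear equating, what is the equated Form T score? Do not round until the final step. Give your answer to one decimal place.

Linear equating: y = (SD_Y/SD_X)(x − M_X) + M_Y
y = (21.9/16.0)(25 − 41.2) + 50.7
y = 1.368750 × -16.2 + 50.7 = -22.1738 + 50.7 = 28.5

28.5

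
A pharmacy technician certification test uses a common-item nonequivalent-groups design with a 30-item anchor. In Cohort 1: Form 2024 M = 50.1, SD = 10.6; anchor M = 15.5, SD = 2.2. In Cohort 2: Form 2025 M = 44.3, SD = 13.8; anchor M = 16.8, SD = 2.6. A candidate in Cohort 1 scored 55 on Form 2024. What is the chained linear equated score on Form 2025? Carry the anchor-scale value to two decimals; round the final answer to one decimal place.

Form 2024 → anchor (Cohort 1): v = (2.2/10.6)(55 − 50.1) + 15.5 = 16.52
anchor → Form 2025 (Cohort 2): y = (13.8/2.6)(16.52 − 16.8) + 44.3 = 42.8

42.8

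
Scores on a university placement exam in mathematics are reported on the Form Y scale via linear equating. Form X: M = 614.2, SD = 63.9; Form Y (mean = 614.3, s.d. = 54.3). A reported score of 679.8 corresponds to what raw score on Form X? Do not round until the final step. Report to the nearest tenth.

Invert y = (SD_Y/SD_X)(x − M_X) + M_Y:
x = (SD_X/SD_Y)(y − M_Y) + M_X = (63.9/54.3)(679.8 − 614.3) + 614.2
x = 1.176796 × 65.500 + 614.2 = 691.3

691.3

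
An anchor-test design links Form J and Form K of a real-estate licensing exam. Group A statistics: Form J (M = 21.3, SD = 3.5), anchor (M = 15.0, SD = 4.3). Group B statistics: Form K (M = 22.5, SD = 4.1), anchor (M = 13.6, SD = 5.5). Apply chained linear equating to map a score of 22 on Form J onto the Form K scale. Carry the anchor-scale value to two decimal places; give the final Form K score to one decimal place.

Form J → anchor (Group A): v = (4.3/3.5)(22 − 21.3) + 15.0 = 15.86
anchor → Form K (Group B): y = (4.1/5.5)(15.86 − 13.6) + 22.5 = 24.2

24.2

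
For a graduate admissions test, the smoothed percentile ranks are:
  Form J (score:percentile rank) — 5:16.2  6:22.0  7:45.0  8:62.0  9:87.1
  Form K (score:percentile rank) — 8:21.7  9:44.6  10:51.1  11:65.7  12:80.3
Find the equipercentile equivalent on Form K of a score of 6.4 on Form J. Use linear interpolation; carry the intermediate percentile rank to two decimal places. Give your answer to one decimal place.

PR of 6.4 on Form J: 22.0 + (6.4 − 6)/(7 − 6) × (45.0 − 22.0) = 31.20
On Form K, PR 31.20 falls between score 8 (PR 21.7) and 9 (PR 44.6).
Interpolate: 8 + (31.20 − 21.7)/(44.6 − 21.7) × (9 − 8) = 8.4

8.4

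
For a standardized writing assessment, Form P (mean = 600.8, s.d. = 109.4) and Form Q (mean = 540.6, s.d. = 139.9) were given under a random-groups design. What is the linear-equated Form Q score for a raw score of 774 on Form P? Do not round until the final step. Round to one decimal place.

Linear equating: y = (SD_Y/SD_X)(x − M_X) + M_Y
y = (139.9/109.4)(774 − 600.8) + 540.6
y = 1.278793 × 173.2 + 540.6 = 221.4870 + 540.6 = 762.1

762.1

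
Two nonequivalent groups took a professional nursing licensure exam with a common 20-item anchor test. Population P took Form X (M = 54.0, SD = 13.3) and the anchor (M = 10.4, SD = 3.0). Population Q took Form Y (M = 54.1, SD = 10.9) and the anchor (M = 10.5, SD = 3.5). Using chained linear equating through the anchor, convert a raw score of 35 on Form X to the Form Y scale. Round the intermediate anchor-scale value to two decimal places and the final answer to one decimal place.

40.4

Form X → anchor (Population P): v = (3.0/13.3)(35 − 54.0) + 10.4 = 6.11
anchor → Form Y (Population Q): y = (10.9/3.5)(6.11 − 10.5) + 54.1 = 40.4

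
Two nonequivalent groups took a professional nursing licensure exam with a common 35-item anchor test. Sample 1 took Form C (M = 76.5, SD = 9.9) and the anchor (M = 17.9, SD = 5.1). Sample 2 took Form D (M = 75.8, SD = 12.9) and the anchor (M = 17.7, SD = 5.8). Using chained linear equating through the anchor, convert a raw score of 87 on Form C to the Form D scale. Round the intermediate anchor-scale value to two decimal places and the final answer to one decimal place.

Form C → anchor (Sample 1): v = (5.1/9.9)(87 − 76.5) + 17.9 = 23.31
anchor → Form D (Sample 2): y = (12.9/5.8)(23.31 − 17.7) + 75.8 = 88.3

88.3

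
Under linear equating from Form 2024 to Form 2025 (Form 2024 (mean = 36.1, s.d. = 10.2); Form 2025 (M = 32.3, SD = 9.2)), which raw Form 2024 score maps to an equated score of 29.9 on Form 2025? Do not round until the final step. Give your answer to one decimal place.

33.4

Invert y = (SD_Y/SD_X)(x − M_X) + M_Y:
x = (SD_X/SD_Y)(y − M_Y) + M_X = (10.2/9.2)(29.9 − 32.3) + 36.1
x = 1.108696 × -2.400 + 36.1 = 33.4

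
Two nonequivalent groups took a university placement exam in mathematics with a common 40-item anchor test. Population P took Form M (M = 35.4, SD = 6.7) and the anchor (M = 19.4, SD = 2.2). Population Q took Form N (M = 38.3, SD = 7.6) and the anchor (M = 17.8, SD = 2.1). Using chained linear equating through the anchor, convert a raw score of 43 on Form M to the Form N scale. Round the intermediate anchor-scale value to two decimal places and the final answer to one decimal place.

Form M → anchor (Population P): v = (2.2/6.7)(43 − 35.4) + 19.4 = 21.90
anchor → Form N (Population Q): y = (7.6/2.1)(21.90 − 17.8) + 38.3 = 53.1

53.1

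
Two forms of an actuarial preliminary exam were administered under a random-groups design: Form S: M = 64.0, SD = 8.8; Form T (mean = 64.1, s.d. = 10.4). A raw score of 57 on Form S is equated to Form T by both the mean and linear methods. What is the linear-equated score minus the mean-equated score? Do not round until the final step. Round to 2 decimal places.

Mean-equated: 57 + (64.1 − 64.0) = 57.10
Linear-equated: (10.4/8.8)(57 − 64.0) + 64.1 = 55.827
Difference = 55.827 − 57.10 = -1.27

-1.27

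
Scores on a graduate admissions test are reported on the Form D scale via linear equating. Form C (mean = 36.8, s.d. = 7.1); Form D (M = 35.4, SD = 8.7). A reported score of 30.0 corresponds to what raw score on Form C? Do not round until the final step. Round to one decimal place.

32.4

Invert y = (SD_Y/SD_X)(x − M_X) + M_Y:
x = (SD_X/SD_Y)(y − M_Y) + M_X = (7.1/8.7)(30.0 − 35.4) + 36.8
x = 0.816092 × -5.400 + 36.8 = 32.4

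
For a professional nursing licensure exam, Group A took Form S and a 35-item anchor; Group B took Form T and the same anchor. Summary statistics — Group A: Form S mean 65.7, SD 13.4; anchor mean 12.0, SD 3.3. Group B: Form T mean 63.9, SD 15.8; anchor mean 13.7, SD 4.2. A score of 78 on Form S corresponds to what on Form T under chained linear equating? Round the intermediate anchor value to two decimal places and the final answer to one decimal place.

Form S → anchor (Group A): v = (3.3/13.4)(78 − 65.7) + 12.0 = 15.03
anchor → Form T (Group B): y = (15.8/4.2)(15.03 − 13.7) + 63.9 = 68.9

68.9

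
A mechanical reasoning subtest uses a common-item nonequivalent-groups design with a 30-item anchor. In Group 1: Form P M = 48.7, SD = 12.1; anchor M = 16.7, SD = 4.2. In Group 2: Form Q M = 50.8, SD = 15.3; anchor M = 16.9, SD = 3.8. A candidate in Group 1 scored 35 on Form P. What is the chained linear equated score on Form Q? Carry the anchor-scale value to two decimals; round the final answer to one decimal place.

Form P → anchor (Group 1): v = (4.2/12.1)(35 − 48.7) + 16.7 = 11.94
anchor → Form Q (Group 2): y = (15.3/3.8)(11.94 − 16.9) + 50.8 = 30.8

30.8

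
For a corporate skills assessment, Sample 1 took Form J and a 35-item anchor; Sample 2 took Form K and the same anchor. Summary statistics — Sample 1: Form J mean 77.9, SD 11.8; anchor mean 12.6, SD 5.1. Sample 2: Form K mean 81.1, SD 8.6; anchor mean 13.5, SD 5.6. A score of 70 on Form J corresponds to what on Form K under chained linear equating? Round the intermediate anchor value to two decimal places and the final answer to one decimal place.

Form J → anchor (Sample 1): v = (5.1/11.8)(70 − 77.9) + 12.6 = 9.19
anchor → Form K (Sample 2): y = (8.6/5.6)(9.19 − 13.5) + 81.1 = 74.5

74.5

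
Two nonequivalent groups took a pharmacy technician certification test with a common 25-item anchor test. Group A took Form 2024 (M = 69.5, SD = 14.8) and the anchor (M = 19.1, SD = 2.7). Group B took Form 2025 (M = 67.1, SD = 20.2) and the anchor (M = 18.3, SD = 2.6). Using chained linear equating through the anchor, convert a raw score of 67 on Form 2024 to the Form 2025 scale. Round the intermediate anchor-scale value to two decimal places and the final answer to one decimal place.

69.7

Form 2024 → anchor (Group A): v = (2.7/14.8)(67 − 69.5) + 19.1 = 18.64
anchor → Form 2025 (Group B): y = (20.2/2.6)(18.64 − 18.3) + 67.1 = 69.7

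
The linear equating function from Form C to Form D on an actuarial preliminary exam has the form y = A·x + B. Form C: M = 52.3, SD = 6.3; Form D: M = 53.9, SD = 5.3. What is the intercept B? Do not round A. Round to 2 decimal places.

A = SD_Y / SD_X = 5.3 / 6.3 = 0.841270
B = M_Y − A·M_X = 53.9 − 0.841270 × 52.3 = 9.90

9.90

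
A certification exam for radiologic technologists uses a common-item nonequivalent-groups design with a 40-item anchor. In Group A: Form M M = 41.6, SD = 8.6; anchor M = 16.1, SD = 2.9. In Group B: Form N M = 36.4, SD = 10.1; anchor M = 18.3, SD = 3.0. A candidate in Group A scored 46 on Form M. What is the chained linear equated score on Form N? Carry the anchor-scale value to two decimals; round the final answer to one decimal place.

34.0

Form M → anchor (Group A): v = (2.9/8.6)(46 − 41.6) + 16.1 = 17.58
anchor → Form N (Group B): y = (10.1/3.0)(17.58 − 18.3) + 36.4 = 34.0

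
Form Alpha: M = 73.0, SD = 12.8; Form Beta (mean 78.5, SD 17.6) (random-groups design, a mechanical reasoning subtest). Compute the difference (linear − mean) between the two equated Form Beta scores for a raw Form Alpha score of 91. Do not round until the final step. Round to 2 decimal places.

6.75

Mean-equated: 91 + (78.5 − 73.0) = 96.50
Linear-equated: (17.6/12.8)(91 − 73.0) + 78.5 = 103.250
Difference = 103.250 − 96.50 = 6.75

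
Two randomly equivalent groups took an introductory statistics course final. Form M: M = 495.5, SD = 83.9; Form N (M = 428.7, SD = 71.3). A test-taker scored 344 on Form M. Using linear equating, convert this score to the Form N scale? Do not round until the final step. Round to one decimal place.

300.0

Linear equating: y = (SD_Y/SD_X)(x − M_X) + M_Y
y = (71.3/83.9)(344 − 495.5) + 428.7
y = 0.849821 × -151.5 + 428.7 = -128.7479 + 428.7 = 300.0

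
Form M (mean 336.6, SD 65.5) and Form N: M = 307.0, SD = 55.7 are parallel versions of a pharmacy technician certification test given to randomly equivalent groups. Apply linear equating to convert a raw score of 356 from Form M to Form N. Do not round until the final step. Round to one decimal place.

Linear equating: y = (SD_Y/SD_X)(x − M_X) + M_Y
y = (55.7/65.5)(356 − 336.6) + 307.0
y = 0.850382 × 19.4 + 307.0 = 16.4974 + 307.0 = 323.5

323.5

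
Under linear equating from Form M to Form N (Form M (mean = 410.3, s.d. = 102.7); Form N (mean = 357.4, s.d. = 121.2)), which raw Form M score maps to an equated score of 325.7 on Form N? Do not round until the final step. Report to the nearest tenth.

383.4

Invert y = (SD_Y/SD_X)(x − M_X) + M_Y:
x = (SD_X/SD_Y)(y − M_Y) + M_X = (102.7/121.2)(325.7 − 357.4) + 410.3
x = 0.847360 × -31.700 + 410.3 = 383.4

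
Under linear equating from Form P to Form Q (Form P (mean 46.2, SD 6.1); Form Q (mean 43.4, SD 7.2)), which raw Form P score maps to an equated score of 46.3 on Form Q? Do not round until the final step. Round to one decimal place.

Invert y = (SD_Y/SD_X)(x − M_X) + M_Y:
x = (SD_X/SD_Y)(y − M_Y) + M_X = (6.1/7.2)(46.3 − 43.4) + 46.2
x = 0.847222 × 2.900 + 46.2 = 48.7

48.7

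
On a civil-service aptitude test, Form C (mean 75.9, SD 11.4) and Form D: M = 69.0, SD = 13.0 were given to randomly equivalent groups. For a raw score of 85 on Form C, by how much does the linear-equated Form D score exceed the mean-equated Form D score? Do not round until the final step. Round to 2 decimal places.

1.28

Mean-equated: 85 + (69.0 − 75.9) = 78.10
Linear-equated: (13.0/11.4)(85 − 75.9) + 69.0 = 79.377
Difference = 79.377 − 78.10 = 1.28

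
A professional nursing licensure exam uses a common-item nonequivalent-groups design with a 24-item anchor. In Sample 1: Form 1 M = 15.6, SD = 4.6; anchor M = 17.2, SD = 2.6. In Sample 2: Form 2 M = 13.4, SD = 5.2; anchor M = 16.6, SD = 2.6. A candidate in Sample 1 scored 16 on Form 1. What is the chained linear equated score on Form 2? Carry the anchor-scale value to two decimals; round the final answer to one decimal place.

15.1

Form 1 → anchor (Sample 1): v = (2.6/4.6)(16 − 15.6) + 17.2 = 17.43
anchor → Form 2 (Sample 2): y = (5.2/2.6)(17.43 − 16.6) + 13.4 = 15.1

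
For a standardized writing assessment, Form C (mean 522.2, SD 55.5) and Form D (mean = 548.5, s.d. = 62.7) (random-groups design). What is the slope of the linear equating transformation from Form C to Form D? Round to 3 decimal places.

A = SD_Y / SD_X = 62.7 / 55.5 = 1.130

1.130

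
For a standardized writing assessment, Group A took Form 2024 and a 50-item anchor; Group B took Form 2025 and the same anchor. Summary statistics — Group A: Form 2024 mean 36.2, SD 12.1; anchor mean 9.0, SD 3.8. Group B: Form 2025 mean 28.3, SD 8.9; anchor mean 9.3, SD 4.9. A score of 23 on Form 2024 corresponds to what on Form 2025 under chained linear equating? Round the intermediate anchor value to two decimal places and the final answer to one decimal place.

20.2

Form 2024 → anchor (Group A): v = (3.8/12.1)(23 − 36.2) + 9.0 = 4.85
anchor → Form 2025 (Group B): y = (8.9/4.9)(4.85 − 9.3) + 28.3 = 20.2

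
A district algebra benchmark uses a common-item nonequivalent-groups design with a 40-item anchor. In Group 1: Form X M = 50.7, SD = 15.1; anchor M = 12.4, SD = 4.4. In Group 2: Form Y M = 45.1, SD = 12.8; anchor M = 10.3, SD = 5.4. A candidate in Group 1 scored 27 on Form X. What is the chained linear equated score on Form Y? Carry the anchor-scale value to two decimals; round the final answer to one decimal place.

33.7

Form X → anchor (Group 1): v = (4.4/15.1)(27 − 50.7) + 12.4 = 5.49
anchor → Form Y (Group 2): y = (12.8/5.4)(5.49 − 10.3) + 45.1 = 33.7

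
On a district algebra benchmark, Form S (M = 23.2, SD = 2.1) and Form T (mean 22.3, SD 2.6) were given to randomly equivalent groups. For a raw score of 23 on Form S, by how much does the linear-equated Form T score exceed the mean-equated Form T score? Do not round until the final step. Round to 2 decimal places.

Mean-equated: 23 + (22.3 − 23.2) = 22.10
Linear-equated: (2.6/2.1)(23 − 23.2) + 22.3 = 22.052
Difference = 22.052 − 22.10 = -0.05

-0.05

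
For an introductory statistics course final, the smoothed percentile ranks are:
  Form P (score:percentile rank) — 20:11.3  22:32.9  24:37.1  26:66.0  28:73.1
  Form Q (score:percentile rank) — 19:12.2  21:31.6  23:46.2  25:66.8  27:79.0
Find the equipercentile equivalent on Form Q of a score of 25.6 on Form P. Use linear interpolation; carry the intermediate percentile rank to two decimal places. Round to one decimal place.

PR of 25.6 on Form P: 37.1 + (25.6 − 24)/(26 − 24) × (66.0 − 37.1) = 60.22
On Form Q, PR 60.22 falls between score 23 (PR 46.2) and 25 (PR 66.8).
Interpolate: 23 + (60.22 − 46.2)/(66.8 − 46.2) × (25 − 23) = 24.4

24.4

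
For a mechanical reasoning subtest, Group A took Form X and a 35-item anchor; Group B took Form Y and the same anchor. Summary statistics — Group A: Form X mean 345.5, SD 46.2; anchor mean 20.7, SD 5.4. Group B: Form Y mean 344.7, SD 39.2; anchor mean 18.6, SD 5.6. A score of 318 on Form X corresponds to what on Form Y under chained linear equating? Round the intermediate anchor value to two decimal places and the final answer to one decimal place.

336.9

Form X → anchor (Group A): v = (5.4/46.2)(318 − 345.5) + 20.7 = 17.49
anchor → Form Y (Group B): y = (39.2/5.6)(17.49 − 18.6) + 344.7 = 336.9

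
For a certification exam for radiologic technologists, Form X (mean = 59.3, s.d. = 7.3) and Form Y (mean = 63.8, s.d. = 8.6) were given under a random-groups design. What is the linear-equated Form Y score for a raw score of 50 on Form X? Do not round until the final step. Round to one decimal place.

52.8

Linear equating: y = (SD_Y/SD_X)(x − M_X) + M_Y
y = (8.6/7.3)(50 − 59.3) + 63.8
y = 1.178082 × -9.3 + 63.8 = -10.9562 + 63.8 = 52.8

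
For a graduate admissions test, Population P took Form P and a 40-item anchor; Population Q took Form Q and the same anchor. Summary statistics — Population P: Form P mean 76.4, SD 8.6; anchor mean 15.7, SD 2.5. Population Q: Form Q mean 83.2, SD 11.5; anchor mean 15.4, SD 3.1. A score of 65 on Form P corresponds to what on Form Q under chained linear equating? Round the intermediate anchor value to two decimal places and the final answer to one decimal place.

Form P → anchor (Population P): v = (2.5/8.6)(65 − 76.4) + 15.7 = 12.39
anchor → Form Q (Population Q): y = (11.5/3.1)(12.39 − 15.4) + 83.2 = 72.0

72.0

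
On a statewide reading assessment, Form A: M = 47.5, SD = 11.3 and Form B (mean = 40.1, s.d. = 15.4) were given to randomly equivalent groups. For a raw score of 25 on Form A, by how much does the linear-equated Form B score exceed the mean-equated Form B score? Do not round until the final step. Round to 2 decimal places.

-8.16

Mean-equated: 25 + (40.1 − 47.5) = 17.60
Linear-equated: (15.4/11.3)(25 − 47.5) + 40.1 = 9.436
Difference = 9.436 − 17.60 = -8.16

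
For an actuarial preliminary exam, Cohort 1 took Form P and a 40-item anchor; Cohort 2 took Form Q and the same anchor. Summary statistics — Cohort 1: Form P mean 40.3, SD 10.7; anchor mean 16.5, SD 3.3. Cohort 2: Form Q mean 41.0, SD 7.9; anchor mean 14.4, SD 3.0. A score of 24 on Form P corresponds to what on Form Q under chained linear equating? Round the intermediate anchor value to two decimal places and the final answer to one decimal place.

33.3

Form P → anchor (Cohort 1): v = (3.3/10.7)(24 − 40.3) + 16.5 = 11.47
anchor → Form Q (Cohort 2): y = (7.9/3.0)(11.47 − 14.4) + 41.0 = 33.3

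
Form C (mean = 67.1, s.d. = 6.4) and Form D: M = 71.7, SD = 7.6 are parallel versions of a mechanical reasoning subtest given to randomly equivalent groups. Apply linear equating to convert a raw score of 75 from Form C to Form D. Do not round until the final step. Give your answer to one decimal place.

81.1

Linear equating: y = (SD_Y/SD_X)(x − M_X) + M_Y
y = (7.6/6.4)(75 − 67.1) + 71.7
y = 1.187500 × 7.9 + 71.7 = 9.3813 + 71.7 = 81.1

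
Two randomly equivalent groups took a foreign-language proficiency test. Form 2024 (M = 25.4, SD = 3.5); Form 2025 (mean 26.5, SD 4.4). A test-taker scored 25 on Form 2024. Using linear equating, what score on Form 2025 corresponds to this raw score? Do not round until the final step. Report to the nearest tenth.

26.0

Linear equating: y = (SD_Y/SD_X)(x − M_X) + M_Y
y = (4.4/3.5)(25 − 25.4) + 26.5
y = 1.257143 × -0.4 + 26.5 = -0.5029 + 26.5 = 26.0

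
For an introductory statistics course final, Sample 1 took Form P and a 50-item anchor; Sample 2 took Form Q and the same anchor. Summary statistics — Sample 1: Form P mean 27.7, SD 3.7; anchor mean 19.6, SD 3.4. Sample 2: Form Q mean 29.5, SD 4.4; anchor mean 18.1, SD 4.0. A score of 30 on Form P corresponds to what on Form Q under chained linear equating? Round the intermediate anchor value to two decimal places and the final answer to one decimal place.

33.5

Form P → anchor (Sample 1): v = (3.4/3.7)(30 − 27.7) + 19.6 = 21.71
anchor → Form Q (Sample 2): y = (4.4/4.0)(21.71 − 18.1) + 29.5 = 33.5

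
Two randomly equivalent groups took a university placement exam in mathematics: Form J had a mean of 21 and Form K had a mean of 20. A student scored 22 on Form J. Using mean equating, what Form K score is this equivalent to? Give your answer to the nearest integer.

Mean equating: y = x + (M_Y − M_X) = 22 + (20 − 21) = 21

21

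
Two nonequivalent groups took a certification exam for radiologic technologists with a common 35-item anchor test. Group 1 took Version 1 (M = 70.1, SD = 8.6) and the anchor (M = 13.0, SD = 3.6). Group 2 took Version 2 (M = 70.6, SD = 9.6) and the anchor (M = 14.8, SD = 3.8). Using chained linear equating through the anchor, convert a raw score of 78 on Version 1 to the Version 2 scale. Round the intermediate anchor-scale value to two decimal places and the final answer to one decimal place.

Version 1 → anchor (Group 1): v = (3.6/8.6)(78 − 70.1) + 13.0 = 16.31
anchor → Version 2 (Group 2): y = (9.6/3.8)(16.31 − 14.8) + 70.6 = 74.4

74.4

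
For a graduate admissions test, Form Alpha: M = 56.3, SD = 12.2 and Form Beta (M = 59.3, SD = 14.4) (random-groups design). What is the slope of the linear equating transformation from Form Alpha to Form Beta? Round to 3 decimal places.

1.180

A = SD_Y / SD_X = 14.4 / 12.2 = 1.180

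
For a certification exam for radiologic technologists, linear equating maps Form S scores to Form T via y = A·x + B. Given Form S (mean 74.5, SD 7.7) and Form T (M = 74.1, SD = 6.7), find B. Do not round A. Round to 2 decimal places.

9.28

A = SD_Y / SD_X = 6.7 / 7.7 = 0.870130
B = M_Y − A·M_X = 74.1 − 0.870130 × 74.5 = 9.28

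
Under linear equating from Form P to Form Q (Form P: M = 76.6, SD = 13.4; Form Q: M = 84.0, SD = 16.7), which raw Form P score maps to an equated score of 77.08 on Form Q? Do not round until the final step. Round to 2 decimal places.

Invert y = (SD_Y/SD_X)(x − M_X) + M_Y:
x = (SD_X/SD_Y)(y − M_Y) + M_X = (13.4/16.7)(77.08 − 84.0) + 76.6
x = 0.802395 × -6.920 + 76.6 = 71.05

71.05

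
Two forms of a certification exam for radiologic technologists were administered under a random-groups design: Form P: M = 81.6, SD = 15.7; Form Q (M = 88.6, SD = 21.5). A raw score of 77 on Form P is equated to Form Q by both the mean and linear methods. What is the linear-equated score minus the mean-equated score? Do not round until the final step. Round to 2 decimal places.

-1.70

Mean-equated: 77 + (88.6 − 81.6) = 84.00
Linear-equated: (21.5/15.7)(77 − 81.6) + 88.6 = 82.301
Difference = 82.301 − 84.00 = -1.70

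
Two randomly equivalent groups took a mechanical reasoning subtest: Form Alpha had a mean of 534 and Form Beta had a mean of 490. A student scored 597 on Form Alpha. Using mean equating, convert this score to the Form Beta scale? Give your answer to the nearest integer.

553

Mean equating: y = x + (M_Y − M_X) = 597 + (490 − 534) = 553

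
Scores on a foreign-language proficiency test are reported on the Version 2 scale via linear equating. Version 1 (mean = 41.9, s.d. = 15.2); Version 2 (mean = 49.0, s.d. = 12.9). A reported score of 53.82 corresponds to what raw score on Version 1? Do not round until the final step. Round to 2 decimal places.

47.58

Invert y = (SD_Y/SD_X)(x − M_X) + M_Y:
x = (SD_X/SD_Y)(y − M_Y) + M_X = (15.2/12.9)(53.82 − 49.0) + 41.9
x = 1.178295 × 4.820 + 41.9 = 47.58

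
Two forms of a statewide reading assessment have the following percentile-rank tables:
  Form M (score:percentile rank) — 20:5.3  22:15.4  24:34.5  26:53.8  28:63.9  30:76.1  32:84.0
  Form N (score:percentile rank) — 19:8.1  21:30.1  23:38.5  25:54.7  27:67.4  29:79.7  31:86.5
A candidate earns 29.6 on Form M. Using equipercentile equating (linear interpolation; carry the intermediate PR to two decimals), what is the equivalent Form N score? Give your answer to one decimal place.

28.0

PR of 29.6 on Form M: 63.9 + (29.6 − 28)/(30 − 28) × (76.1 − 63.9) = 73.66
On Form N, PR 73.66 falls between score 27 (PR 67.4) and 29 (PR 79.7).
Interpolate: 27 + (73.66 − 67.4)/(79.7 − 67.4) × (29 − 27) = 28.0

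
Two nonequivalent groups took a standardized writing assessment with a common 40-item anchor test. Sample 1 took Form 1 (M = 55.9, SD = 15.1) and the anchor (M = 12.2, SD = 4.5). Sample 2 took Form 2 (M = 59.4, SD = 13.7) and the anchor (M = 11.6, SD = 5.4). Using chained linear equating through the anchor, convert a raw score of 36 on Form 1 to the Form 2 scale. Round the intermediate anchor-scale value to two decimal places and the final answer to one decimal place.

45.9

Form 1 → anchor (Sample 1): v = (4.5/15.1)(36 − 55.9) + 12.2 = 6.27
anchor → Form 2 (Sample 2): y = (13.7/5.4)(6.27 − 11.6) + 59.4 = 45.9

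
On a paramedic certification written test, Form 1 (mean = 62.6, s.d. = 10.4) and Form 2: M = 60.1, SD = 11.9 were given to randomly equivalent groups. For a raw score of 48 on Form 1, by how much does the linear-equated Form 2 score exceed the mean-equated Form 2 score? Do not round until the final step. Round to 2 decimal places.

Mean-equated: 48 + (60.1 − 62.6) = 45.50
Linear-equated: (11.9/10.4)(48 − 62.6) + 60.1 = 43.394
Difference = 43.394 − 45.50 = -2.11

-2.11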